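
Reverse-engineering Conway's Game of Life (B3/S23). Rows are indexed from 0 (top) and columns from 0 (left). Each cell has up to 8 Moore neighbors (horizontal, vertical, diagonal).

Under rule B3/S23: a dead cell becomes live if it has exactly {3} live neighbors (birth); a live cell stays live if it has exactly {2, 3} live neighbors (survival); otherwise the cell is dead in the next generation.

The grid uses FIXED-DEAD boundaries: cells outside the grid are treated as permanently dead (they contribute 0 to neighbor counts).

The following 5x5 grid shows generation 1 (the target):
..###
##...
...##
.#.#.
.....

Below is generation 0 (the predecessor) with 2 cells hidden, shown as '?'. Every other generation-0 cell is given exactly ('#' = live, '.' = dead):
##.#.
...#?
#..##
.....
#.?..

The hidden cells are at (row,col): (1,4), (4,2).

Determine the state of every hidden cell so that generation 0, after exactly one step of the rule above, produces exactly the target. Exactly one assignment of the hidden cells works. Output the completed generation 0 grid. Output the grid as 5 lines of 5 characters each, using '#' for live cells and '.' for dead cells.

Hidden generation-0 cells (in order): (1,4), (4,2).
A hidden cell only influences target cells in its own 3x3 neighborhood. Try each of the 2^2 = 4 assignments, step the completed generation 0 forward once under B3/S23, and compare with the target:
  (1,4)=. (4,2)=. -> step gives (0,3)='.' but target has '#' -> reject
  (1,4)=. (4,2)=# -> step gives (0,3)='.' but target has '#' -> reject
  (1,4)=# (4,2)=. -> step gives (3,1)='.' but target has '#' -> reject
  (1,4)=# (4,2)=# -> step reproduces the target at every cell -> ACCEPT
Unique solution: (1,4)=live, (4,2)=live.
Check: live-neighbor counts of every cell in the completed generation 0:
11323
33444
01233
23232
02010
Applying B3/S23 to generation 0 with these counts gives:
..###
##...
...##
.#.#.
.....
which matches the target exactly.

Answer: ##.#.
...##
#..##
.....
#.#..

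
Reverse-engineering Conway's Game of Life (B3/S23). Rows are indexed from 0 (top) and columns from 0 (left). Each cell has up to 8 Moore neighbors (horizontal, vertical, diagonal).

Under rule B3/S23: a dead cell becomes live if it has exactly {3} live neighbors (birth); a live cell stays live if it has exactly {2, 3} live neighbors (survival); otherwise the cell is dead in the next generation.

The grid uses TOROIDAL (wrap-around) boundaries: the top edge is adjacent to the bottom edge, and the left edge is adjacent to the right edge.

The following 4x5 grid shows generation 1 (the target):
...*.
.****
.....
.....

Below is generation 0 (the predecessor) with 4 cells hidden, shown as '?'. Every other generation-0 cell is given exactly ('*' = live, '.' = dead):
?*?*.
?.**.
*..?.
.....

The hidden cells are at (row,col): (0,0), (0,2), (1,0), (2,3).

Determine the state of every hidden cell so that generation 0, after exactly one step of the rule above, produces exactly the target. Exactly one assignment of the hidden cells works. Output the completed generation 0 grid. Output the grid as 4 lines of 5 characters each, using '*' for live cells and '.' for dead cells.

Hidden generation-0 cells (in order): (0,0), (0,2), (1,0), (2,3).
A hidden cell only influences target cells in its own 3x3 neighborhood. Try each of the 2^4 = 16 assignments, step the completed generation 0 forward once under B3/S23, and compare with the target:
  (0,0)=. (0,2)=. (1,0)=. (2,3)=. -> step reproduces the target at every cell -> ACCEPT
  (0,0)=. (0,2)=. (1,0)=. (2,3)=* -> step gives (1,2)='.' but target has '*' -> reject
  (0,0)=. (0,2)=. (1,0)=* (2,3)=. -> step gives (0,1)='*' but target has '.' -> reject
  (0,0)=. (0,2)=. (1,0)=* (2,3)=* -> step gives (0,1)='*' but target has '.' -> reject
  (0,0)=. (0,2)=* (1,0)=. (2,3)=. -> step gives (0,1)='*' but target has '.' -> reject
  (0,0)=. (0,2)=* (1,0)=. (2,3)=* -> step gives (0,1)='*' but target has '.' -> reject
  (0,0)=. (0,2)=* (1,0)=* (2,3)=. -> step gives (0,1)='*' but target has '.' -> reject
  (0,0)=. (0,2)=* (1,0)=* (2,3)=* -> step gives (0,1)='*' but target has '.' -> reject
  (0,0)=* (0,2)=. (1,0)=. (2,3)=. -> step gives (0,1)='*' but target has '.' -> reject
  (0,0)=* (0,2)=. (1,0)=. (2,3)=* -> step gives (0,1)='*' but target has '.' -> reject
  (0,0)=* (0,2)=. (1,0)=* (2,3)=. -> step gives (0,0)='*' but target has '.' -> reject
  (0,0)=* (0,2)=. (1,0)=* (2,3)=* -> step gives (0,0)='*' but target has '.' -> reject
  (0,0)=* (0,2)=* (1,0)=. (2,3)=. -> step gives (0,1)='*' but target has '.' -> reject
  (0,0)=* (0,2)=* (1,0)=. (2,3)=* -> step gives (0,1)='*' but target has '.' -> reject
  (0,0)=* (0,2)=* (1,0)=* (2,3)=. -> step gives (0,0)='*' but target has '.' -> reject
  (0,0)=* (0,2)=* (1,0)=* (2,3)=* -> step gives (0,0)='*' but target has '.' -> reject
Unique solution: (0,0)=dead, (0,2)=dead, (1,0)=dead, (2,3)=dead.
Check: live-neighbor counts of every cell in the completed generation 0:
11422
23323
02222
22212
Applying B3/S23 to generation 0 with these counts gives:
...*.
.****
.....
.....
which matches the target exactly.

Answer: .*.*.
..**.
*....
.....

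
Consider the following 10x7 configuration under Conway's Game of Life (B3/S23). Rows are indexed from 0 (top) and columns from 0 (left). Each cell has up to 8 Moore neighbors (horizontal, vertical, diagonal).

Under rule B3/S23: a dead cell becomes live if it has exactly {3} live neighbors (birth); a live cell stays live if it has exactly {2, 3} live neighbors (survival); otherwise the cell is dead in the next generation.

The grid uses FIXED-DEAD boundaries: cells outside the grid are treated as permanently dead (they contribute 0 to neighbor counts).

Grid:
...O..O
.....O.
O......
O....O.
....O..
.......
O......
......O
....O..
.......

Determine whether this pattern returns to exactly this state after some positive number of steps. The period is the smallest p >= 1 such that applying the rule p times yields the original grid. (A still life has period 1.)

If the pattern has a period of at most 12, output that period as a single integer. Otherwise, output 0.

Answer: 0

Derivation:
Simulating and comparing each generation to the original:
Gen 0 (original, given above): 10 live cells
Gen 1: 0 live cells, differs from original
Gen 2: 0 live cells, differs from original
Gen 3: 0 live cells, differs from original
Gen 4: 0 live cells, differs from original
Gen 5: 0 live cells, differs from original
Gen 6: 0 live cells, differs from original
Gen 7: 0 live cells, differs from original
Gen 8: 0 live cells, differs from original
Gen 9: 0 live cells, differs from original
Gen 10: 0 live cells, differs from original
Gen 11: 0 live cells, differs from original
Gen 12: 0 live cells, differs from original
No period found within 12 steps.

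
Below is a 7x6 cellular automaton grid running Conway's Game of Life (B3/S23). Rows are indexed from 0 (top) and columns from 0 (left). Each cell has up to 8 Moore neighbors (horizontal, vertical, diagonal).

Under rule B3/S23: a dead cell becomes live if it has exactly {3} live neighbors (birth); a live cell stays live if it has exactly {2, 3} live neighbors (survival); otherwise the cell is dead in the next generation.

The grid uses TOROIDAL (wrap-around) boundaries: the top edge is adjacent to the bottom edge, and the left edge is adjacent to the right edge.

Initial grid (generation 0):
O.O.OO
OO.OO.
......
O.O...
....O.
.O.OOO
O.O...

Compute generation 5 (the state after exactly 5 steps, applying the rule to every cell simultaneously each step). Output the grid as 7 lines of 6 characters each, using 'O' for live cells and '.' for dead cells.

Simulating step by step:
Generation 0 (given above): 17 live cells
Generation 1: 22 live cells
..O.O.
OOOOO.
O.OO.O
......
OOO.O.
OOOOOO
..O...
Generation 2: 9 live cells
....OO
O.....
O....O
....O.
....O.
....O.
O.....
Generation 3: 12 live cells
O....O
O...O.
O....O
....O.
...OOO
.....O
....O.
Generation 4: 14 live cells
O...O.
.O..O.
O...O.
O..O..
...O.O
...O.O
O...O.
Generation 5: 24 live cells
(generation 5 grid is the final answer)

Answer: OO.OO.
OO.OO.
OO.OO.
O..O..
O.OO.O
O..O.O
O..OO.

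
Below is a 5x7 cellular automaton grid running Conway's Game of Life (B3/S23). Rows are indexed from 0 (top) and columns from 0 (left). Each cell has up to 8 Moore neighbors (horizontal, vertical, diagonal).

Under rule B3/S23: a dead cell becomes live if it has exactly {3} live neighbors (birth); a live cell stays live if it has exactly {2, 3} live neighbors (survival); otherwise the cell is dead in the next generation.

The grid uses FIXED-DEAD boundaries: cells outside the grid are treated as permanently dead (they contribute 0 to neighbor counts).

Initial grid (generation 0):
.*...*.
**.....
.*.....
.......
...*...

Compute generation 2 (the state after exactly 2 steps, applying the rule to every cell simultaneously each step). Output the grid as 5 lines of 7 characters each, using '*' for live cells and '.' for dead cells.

Simulating step by step:
Generation 0 (given above): 6 live cells
Generation 1: 7 live cells
**.....
***....
**.....
.......
.......
Generation 2: 5 live cells
(generation 2 grid is the final answer)

Answer: *.*....
..*....
*.*....
.......
.......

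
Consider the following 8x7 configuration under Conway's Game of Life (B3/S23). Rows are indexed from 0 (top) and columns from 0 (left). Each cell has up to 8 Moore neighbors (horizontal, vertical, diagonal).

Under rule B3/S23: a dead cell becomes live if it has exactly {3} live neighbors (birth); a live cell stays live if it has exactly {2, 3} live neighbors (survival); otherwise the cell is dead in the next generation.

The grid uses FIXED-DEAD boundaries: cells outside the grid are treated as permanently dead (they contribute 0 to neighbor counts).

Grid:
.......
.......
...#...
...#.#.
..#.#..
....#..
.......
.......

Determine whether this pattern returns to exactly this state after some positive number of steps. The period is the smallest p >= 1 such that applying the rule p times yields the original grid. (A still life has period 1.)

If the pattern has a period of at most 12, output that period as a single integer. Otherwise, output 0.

Answer: 2

Derivation:
Simulating and comparing each generation to the original:
Gen 0 (original, given above): 6 live cells
Gen 1: 6 live cells, differs from original
Gen 2: 6 live cells, MATCHES original -> period = 2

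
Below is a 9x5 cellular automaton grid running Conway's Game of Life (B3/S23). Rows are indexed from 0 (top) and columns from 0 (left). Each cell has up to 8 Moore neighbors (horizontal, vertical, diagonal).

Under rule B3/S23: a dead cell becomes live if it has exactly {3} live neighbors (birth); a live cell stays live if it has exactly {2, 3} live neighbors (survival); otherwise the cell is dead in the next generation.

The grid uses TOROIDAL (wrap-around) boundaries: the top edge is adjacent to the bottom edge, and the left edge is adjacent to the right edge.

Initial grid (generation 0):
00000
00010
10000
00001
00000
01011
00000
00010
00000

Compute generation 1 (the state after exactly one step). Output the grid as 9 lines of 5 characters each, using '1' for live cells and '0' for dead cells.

Answer: 00000
00000
00001
00000
10011
00000
00111
00000
00000

Derivation:
Simulating step by step:
Generation 0 (given above): 7 live cells
Generation 1: 7 live cells
(generation 1 grid is the final answer)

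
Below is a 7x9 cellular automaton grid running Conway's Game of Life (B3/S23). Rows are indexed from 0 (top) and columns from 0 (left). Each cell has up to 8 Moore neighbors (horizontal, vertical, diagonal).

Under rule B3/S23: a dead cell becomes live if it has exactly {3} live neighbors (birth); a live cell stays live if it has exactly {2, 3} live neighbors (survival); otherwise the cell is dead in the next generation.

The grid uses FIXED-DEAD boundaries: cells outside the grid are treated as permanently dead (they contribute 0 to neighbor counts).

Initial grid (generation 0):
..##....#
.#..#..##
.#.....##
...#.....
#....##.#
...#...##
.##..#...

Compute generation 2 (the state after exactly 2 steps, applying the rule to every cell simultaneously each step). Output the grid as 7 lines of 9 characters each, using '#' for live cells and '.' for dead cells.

Answer: ..##.....
.#.#.....
..#....##
.....##.#
...##.#.#
.##.#####
.###.....

Derivation:
Simulating step by step:
Generation 0 (given above): 21 live cells
Generation 1: 21 live cells
..##...##
.#.#.....
..#....##
......#.#
....#.#.#
.##.##.##
..#......
Generation 2: 24 live cells
(generation 2 grid is the final answer)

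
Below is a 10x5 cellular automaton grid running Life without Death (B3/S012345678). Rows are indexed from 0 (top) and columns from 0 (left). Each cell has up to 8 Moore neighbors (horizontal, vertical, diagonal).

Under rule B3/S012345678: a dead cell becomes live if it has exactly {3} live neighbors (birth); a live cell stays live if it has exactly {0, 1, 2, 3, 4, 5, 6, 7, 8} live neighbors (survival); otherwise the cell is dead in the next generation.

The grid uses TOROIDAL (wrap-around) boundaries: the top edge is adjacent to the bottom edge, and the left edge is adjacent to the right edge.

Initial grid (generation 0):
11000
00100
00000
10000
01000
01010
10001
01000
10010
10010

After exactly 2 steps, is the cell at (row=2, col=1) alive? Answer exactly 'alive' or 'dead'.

Answer: alive

Derivation:
Simulating step by step:
Generation 0 (given above): 14 live cells
Generation 1: 26 live cells
11101
01100
00000
10000
11100
01111
11101
01000
11110
10110
Generation 2: 28 live cells
11101
01110
01000
10000
11100
01111
11101
01000
11110
10110

Cell (2,1) at generation 2: 1 -> alive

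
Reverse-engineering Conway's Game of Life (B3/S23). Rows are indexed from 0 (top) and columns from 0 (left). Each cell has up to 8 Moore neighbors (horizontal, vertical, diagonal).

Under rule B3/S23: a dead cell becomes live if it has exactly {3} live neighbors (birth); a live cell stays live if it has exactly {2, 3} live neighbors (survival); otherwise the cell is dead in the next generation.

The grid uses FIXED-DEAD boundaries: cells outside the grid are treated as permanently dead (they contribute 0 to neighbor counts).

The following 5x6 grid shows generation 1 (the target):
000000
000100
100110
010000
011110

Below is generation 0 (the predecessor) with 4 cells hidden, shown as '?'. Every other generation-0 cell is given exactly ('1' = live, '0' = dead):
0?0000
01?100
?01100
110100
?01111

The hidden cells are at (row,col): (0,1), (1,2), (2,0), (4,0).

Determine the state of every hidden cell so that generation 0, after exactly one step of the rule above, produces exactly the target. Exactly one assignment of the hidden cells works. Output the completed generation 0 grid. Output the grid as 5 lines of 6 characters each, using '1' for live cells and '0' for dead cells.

Answer: 000000
010100
001100
110100
001111

Derivation:
Hidden generation-0 cells (in order): (0,1), (1,2), (2,0), (4,0).
A hidden cell only influences target cells in its own 3x3 neighborhood. Try each of the 2^4 = 16 assignments, step the completed generation 0 forward once under B3/S23, and compare with the target:
  (0,1)=0 (1,2)=0 (2,0)=0 (4,0)=0 -> step reproduces the target at every cell -> ACCEPT
  (0,1)=0 (1,2)=0 (2,0)=0 (4,0)=1 -> step gives (3,0)='1' but target has '0' -> reject
  (0,1)=0 (1,2)=0 (2,0)=1 (4,0)=0 -> step gives (1,1)='1' but target has '0' -> reject
  (0,1)=0 (1,2)=0 (2,0)=1 (4,0)=1 -> step gives (1,1)='1' but target has '0' -> reject
  (0,1)=0 (1,2)=1 (2,0)=0 (4,0)=0 -> step gives (0,2)='1' but target has '0' -> reject
  (0,1)=0 (1,2)=1 (2,0)=0 (4,0)=1 -> step gives (0,2)='1' but target has '0' -> reject
  (0,1)=0 (1,2)=1 (2,0)=1 (4,0)=0 -> step gives (0,2)='1' but target has '0' -> reject
  (0,1)=0 (1,2)=1 (2,0)=1 (4,0)=1 -> step gives (0,2)='1' but target has '0' -> reject
  (0,1)=1 (1,2)=0 (2,0)=0 (4,0)=0 -> step gives (0,2)='1' but target has '0' -> reject
  (0,1)=1 (1,2)=0 (2,0)=0 (4,0)=1 -> step gives (0,2)='1' but target has '0' -> reject
  (0,1)=1 (1,2)=0 (2,0)=1 (4,0)=0 -> step gives (0,2)='1' but target has '0' -> reject
  (0,1)=1 (1,2)=0 (2,0)=1 (4,0)=1 -> step gives (0,2)='1' but target has '0' -> reject
  (0,1)=1 (1,2)=1 (2,0)=0 (4,0)=0 -> step gives (0,1)='1' but target has '0' -> reject
  (0,1)=1 (1,2)=1 (2,0)=0 (4,0)=1 -> step gives (0,1)='1' but target has '0' -> reject
  (0,1)=1 (1,2)=1 (2,0)=1 (4,0)=0 -> step gives (0,1)='1' but target has '0' -> reject
  (0,1)=1 (1,2)=1 (2,0)=1 (4,0)=1 -> step gives (0,1)='1' but target has '0' -> reject
Unique solution: (0,1)=dead, (1,2)=dead, (2,0)=dead, (4,0)=dead.
Check: live-neighbor counts of every cell in the completed generation 0:
112110
114220
345330
136552
233331
Applying B3/S23 to generation 0 with these counts gives:
000000
000100
100110
010000
011110
which matches the target exactly.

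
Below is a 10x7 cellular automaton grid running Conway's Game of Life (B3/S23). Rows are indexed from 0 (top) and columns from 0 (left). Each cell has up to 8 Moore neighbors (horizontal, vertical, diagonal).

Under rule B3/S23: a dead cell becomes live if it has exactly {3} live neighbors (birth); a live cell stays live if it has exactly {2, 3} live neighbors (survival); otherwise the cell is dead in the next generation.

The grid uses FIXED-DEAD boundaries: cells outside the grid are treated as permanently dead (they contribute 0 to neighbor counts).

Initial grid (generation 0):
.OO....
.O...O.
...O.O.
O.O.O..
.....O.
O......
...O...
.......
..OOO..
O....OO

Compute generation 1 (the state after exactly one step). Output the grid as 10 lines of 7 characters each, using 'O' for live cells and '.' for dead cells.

Simulating step by step:
Generation 0 (given above): 18 live cells
Generation 1: 20 live cells
(generation 1 grid is the final answer)

Answer: .OO....
.O..O..
.OOO.O.
...OOO.
.O.....
.......
.......
..O.O..
...OOO.
...OOO.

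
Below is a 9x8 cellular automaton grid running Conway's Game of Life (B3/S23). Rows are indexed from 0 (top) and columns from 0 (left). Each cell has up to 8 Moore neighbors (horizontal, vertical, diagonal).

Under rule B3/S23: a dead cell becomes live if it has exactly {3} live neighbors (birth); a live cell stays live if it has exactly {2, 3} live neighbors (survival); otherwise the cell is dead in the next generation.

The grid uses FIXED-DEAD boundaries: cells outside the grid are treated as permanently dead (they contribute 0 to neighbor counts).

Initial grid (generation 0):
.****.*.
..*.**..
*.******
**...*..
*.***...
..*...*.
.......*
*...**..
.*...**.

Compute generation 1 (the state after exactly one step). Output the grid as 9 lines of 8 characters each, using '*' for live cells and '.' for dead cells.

Simulating step by step:
Generation 0 (given above): 31 live cells
Generation 1: 21 live cells
(generation 1 grid is the final answer)

Answer: .**.*...
.......*
*.*.....
*.......
*.****..
.**.....
.....**.
....**..
....***.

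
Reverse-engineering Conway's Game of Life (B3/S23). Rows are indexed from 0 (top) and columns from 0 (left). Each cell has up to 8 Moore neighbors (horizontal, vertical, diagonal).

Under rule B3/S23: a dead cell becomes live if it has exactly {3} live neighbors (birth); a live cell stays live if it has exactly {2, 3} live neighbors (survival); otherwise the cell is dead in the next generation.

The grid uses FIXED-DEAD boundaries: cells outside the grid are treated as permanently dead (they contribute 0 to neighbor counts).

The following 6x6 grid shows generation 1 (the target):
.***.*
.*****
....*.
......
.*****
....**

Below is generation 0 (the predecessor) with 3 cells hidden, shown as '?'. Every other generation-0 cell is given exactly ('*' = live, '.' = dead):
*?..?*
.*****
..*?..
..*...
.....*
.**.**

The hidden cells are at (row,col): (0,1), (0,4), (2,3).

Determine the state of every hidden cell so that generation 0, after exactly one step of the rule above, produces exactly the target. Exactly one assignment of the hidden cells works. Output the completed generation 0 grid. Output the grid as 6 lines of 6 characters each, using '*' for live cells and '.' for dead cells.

Answer: *....*
.*****
..*...
..*...
.....*
.**.**

Derivation:
Hidden generation-0 cells (in order): (0,1), (0,4), (2,3).
A hidden cell only influences target cells in its own 3x3 neighborhood. Try each of the 2^3 = 8 assignments, step the completed generation 0 forward once under B3/S23, and compare with the target:
  (0,1)=. (0,4)=. (2,3)=. -> step reproduces the target at every cell -> ACCEPT
  (0,1)=. (0,4)=. (2,3)=* -> step gives (1,2)='.' but target has '*' -> reject
  (0,1)=. (0,4)=* (2,3)=. -> step gives (0,3)='.' but target has '*' -> reject
  (0,1)=. (0,4)=* (2,3)=* -> step gives (0,3)='.' but target has '*' -> reject
  (0,1)=* (0,4)=. (2,3)=. -> step gives (0,0)='*' but target has '.' -> reject
  (0,1)=* (0,4)=. (2,3)=* -> step gives (0,0)='*' but target has '.' -> reject
  (0,1)=* (0,4)=* (2,3)=. -> step gives (0,0)='*' but target has '.' -> reject
  (0,1)=* (0,4)=* (2,3)=* -> step gives (0,0)='*' but target has '.' -> reject
Unique solution: (0,1)=dead, (0,4)=dead, (2,3)=dead.
Check: live-neighbor counts of every cell in the completed generation 0:
133342
233332
144532
021211
133332
111222
Applying B3/S23 to generation 0 with these counts gives:
.***.*
.*****
....*.
......
.*****
....**
which matches the target exactly.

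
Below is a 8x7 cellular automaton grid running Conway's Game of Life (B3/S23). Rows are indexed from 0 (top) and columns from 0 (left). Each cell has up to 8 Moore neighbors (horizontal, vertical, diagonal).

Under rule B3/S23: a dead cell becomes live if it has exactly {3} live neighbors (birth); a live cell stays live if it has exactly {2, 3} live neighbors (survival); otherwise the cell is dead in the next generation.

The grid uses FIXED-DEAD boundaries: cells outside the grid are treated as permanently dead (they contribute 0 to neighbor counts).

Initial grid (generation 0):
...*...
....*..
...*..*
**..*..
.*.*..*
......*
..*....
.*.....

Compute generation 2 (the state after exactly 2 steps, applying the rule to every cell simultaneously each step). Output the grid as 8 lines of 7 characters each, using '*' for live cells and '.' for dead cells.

Simulating step by step:
Generation 0 (given above): 13 live cells
Generation 1: 15 live cells
.......
...**..
...***.
**.***.
***..*.
..*....
.......
.......
Generation 2: 7 live cells
(generation 2 grid is the final answer)

Answer: .......
...*.*.
.......
*.....*
*....*.
..*....
.......
.......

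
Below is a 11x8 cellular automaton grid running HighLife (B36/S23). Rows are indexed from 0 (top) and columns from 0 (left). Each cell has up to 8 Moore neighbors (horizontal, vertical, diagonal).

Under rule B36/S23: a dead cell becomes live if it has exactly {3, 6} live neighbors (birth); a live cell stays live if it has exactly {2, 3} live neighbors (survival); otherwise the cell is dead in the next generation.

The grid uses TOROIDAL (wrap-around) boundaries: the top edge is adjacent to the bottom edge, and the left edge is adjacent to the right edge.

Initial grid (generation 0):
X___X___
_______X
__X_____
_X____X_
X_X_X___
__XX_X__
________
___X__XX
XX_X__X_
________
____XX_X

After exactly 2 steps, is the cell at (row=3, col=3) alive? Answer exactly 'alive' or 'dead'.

Simulating step by step:
Generation 0 (given above): 22 live cells
Generation 1: 33 live cells
X___XXXX
________
________
_XXX____
__X_XX__
_XXXX___
__XXX_X_
X_X___XX
X_X___X_
X___XXXX
____XX__
Generation 2: 26 live cells
____X_XX
_____XXX
__X_____
_XXXX___
_____X__
_X______
X___X_X_
X_X___X_
___X____
XX_XX___
___X___X

Cell (3,3) at generation 2: 1 -> alive

Answer: alive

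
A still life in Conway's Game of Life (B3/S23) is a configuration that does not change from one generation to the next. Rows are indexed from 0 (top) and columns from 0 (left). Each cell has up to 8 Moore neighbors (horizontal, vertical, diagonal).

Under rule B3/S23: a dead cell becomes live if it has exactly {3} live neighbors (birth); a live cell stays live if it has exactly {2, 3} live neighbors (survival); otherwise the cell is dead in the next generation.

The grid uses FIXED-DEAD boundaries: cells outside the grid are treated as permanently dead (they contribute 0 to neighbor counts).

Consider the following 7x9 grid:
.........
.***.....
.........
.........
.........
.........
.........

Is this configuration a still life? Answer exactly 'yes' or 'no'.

Answer: no

Derivation:
Compute generation 1 and compare to generation 0 (given above):
Generation 1:
..*......
..*......
..*......
.........
.........
.........
.........
Cell (0,2) differs: gen0=0 vs gen1=1 -> NOT a still life.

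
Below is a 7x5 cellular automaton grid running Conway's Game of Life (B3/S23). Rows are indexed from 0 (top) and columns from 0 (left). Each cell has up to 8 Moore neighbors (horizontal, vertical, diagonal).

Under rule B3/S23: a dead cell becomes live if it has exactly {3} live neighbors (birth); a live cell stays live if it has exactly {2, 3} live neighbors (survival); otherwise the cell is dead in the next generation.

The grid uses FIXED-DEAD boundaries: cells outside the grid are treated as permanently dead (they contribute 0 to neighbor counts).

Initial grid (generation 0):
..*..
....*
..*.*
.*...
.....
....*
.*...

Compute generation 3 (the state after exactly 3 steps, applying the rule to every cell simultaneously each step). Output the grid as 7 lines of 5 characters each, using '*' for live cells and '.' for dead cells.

Simulating step by step:
Generation 0 (given above): 7 live cells
Generation 1: 1 live cells
.....
.....
...*.
.....
.....
.....
.....
Generation 2: 0 live cells
.....
.....
.....
.....
.....
.....
.....
Generation 3: 0 live cells
(generation 3 grid is the final answer)

Answer: .....
.....
.....
.....
.....
.....
.....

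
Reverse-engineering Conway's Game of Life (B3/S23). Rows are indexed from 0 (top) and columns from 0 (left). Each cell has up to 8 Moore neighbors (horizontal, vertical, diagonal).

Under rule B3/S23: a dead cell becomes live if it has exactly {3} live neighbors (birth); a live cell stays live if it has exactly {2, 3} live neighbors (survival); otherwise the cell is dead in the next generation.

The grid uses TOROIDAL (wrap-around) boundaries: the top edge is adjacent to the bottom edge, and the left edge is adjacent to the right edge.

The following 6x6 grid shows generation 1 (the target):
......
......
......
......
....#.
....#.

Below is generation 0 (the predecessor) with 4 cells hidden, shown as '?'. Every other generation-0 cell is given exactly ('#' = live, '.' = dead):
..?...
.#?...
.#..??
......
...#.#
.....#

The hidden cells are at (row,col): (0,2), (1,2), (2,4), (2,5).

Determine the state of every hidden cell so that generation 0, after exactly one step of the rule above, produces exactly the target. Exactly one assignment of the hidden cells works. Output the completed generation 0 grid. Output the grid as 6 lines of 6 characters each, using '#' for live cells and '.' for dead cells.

Hidden generation-0 cells (in order): (0,2), (1,2), (2,4), (2,5).
A hidden cell only influences target cells in its own 3x3 neighborhood. Try each of the 2^4 = 16 assignments, step the completed generation 0 forward once under B3/S23, and compare with the target:
  (0,2)=. (1,2)=. (2,4)=. (2,5)=. -> step reproduces the target at every cell -> ACCEPT
  (0,2)=. (1,2)=. (2,4)=. (2,5)=# -> step gives (1,0)='#' but target has '.' -> reject
  (0,2)=. (1,2)=. (2,4)=# (2,5)=. -> step gives (3,4)='#' but target has '.' -> reject
  (0,2)=. (1,2)=. (2,4)=# (2,5)=# -> step gives (1,0)='#' but target has '.' -> reject
  (0,2)=. (1,2)=# (2,4)=. (2,5)=. -> step gives (1,1)='#' but target has '.' -> reject
  (0,2)=. (1,2)=# (2,4)=. (2,5)=# -> step gives (1,0)='#' but target has '.' -> reject
  (0,2)=. (1,2)=# (2,4)=# (2,5)=. -> step gives (1,1)='#' but target has '.' -> reject
  (0,2)=. (1,2)=# (2,4)=# (2,5)=# -> step gives (1,0)='#' but target has '.' -> reject
  (0,2)=# (1,2)=. (2,4)=. (2,5)=. -> step gives (1,1)='#' but target has '.' -> reject
  (0,2)=# (1,2)=. (2,4)=. (2,5)=# -> step gives (1,0)='#' but target has '.' -> reject
  (0,2)=# (1,2)=. (2,4)=# (2,5)=. -> step gives (1,1)='#' but target has '.' -> reject
  (0,2)=# (1,2)=. (2,4)=# (2,5)=# -> step gives (1,0)='#' but target has '.' -> reject
  (0,2)=# (1,2)=# (2,4)=. (2,5)=. -> step gives (0,1)='#' but target has '.' -> reject
  (0,2)=# (1,2)=# (2,4)=. (2,5)=# -> step gives (0,1)='#' but target has '.' -> reject
  (0,2)=# (1,2)=# (2,4)=# (2,5)=. -> step gives (0,1)='#' but target has '.' -> reject
  (0,2)=# (1,2)=# (2,4)=# (2,5)=# -> step gives (0,1)='#' but target has '.' -> reject
Unique solution: (0,2)=dead, (1,2)=dead, (2,4)=dead, (2,5)=dead.
Check: live-neighbor counts of every cell in the completed generation 0:
211011
212000
212000
212121
201031
201131
Applying B3/S23 to generation 0 with these counts gives:
......
......
......
......
....#.
....#.
which matches the target exactly.

Answer: ......
.#....
.#....
......
...#.#
.....#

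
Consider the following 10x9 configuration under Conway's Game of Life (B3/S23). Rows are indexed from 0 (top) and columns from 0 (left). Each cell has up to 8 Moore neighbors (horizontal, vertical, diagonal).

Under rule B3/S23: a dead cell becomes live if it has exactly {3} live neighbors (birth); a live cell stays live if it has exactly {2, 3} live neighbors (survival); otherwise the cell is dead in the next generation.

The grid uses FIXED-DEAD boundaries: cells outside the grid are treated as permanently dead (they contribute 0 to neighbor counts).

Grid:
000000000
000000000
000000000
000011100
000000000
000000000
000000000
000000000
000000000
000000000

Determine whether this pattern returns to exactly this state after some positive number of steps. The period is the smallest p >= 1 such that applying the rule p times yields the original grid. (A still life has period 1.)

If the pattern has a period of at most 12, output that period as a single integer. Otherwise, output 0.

Answer: 2

Derivation:
Simulating and comparing each generation to the original:
Gen 0 (original, given above): 3 live cells
Gen 1: 3 live cells, differs from original
Gen 2: 3 live cells, MATCHES original -> period = 2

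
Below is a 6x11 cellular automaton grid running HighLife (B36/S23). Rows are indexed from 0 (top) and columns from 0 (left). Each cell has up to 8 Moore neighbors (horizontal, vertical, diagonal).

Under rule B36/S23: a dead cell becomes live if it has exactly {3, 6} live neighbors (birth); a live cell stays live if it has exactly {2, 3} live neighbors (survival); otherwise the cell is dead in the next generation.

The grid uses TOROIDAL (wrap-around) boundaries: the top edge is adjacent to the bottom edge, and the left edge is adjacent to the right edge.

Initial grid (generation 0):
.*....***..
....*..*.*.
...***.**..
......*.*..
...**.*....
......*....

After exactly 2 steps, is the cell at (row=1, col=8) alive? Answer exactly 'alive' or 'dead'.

Answer: alive

Derivation:
Simulating step by step:
Generation 0 (given above): 18 live cells
Generation 1: 15 live cells
.....**.*..
...**...**.
...***...*.
......*.*..
......*....
......*....
Generation 2: 20 live cells
....***.**.
...*..****.
...*.*.*.*.
....*.**...
.....**....
......*....

Cell (1,8) at generation 2: 1 -> alive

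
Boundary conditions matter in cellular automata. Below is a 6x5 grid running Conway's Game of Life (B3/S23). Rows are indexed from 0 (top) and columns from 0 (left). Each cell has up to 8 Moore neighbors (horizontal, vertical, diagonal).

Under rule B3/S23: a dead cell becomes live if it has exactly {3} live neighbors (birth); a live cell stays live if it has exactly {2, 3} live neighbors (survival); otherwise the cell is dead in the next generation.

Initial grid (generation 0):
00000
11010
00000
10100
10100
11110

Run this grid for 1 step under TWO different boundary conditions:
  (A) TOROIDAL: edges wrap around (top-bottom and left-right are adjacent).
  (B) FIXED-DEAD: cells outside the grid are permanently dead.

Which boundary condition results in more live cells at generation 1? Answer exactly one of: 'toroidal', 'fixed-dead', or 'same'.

Answer: toroidal

Derivation:
Under TOROIDAL boundary, generation 1:
00010
00000
10101
00000
10000
10111
Population = 9

Under FIXED-DEAD boundary, generation 1:
00000
00000
10100
00000
10000
10110
Population = 6

Comparison: toroidal=9, fixed-dead=6 -> toroidal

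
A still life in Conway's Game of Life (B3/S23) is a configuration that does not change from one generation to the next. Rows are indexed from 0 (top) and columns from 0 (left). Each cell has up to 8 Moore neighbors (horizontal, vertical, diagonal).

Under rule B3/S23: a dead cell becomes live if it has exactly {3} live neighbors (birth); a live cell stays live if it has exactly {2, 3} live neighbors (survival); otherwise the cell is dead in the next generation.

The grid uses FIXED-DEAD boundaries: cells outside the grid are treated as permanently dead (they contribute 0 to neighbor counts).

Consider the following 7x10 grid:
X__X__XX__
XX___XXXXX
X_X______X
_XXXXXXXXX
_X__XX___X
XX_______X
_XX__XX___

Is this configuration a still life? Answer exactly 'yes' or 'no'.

Compute generation 1 and compare to generation 0 (given above):
Generation 1:
XX___X____
X_X__X___X
X_________
X_____XX_X
_______X_X
X___X_X___
XXX_______
Cell (0,1) differs: gen0=0 vs gen1=1 -> NOT a still life.

Answer: no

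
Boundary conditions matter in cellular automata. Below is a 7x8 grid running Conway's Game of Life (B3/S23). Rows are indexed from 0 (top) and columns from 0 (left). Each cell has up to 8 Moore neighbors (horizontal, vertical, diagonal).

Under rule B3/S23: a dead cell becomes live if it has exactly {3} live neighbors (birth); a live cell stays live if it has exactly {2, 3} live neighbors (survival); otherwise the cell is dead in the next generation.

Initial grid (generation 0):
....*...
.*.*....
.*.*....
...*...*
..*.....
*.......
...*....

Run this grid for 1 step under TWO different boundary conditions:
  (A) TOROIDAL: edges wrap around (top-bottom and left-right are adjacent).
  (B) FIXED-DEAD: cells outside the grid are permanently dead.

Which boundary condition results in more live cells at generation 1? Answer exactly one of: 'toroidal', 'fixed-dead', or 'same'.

Under TOROIDAL boundary, generation 1:
..***...
...**...
*..**...
...*....
........
........
........
Population = 9

Under FIXED-DEAD boundary, generation 1:
........
...**...
...**...
...*....
........
........
........
Population = 5

Comparison: toroidal=9, fixed-dead=5 -> toroidal

Answer: toroidal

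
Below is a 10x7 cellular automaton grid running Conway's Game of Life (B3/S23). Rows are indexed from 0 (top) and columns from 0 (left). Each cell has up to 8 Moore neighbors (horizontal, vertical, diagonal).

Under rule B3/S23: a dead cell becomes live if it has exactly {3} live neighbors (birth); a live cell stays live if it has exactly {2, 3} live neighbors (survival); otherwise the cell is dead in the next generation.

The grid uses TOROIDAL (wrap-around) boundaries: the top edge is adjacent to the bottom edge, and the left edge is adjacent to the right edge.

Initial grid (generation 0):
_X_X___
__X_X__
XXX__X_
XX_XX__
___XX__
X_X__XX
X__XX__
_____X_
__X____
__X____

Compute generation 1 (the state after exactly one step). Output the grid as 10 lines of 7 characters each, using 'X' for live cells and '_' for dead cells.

Answer: _X_X___
X___X__
X____XX
X____XX
_______
XXX__XX
XX_XX__
___XX__
_______
_XXX___

Derivation:
Simulating step by step:
Generation 0 (given above): 24 live cells
Generation 1: 24 live cells
(generation 1 grid is the final answer)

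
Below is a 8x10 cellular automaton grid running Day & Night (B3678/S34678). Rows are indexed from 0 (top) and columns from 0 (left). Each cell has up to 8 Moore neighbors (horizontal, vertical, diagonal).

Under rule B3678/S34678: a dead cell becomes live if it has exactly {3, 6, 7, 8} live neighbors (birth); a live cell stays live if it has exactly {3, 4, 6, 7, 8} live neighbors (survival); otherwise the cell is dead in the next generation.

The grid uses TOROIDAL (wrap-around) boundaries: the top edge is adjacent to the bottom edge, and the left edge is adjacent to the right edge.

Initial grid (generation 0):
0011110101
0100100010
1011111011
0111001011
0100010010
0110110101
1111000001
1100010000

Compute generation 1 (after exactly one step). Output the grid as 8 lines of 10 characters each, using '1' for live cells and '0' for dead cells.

Answer: 0011111010
0101110010
1000110010
0101001010
0110010010
1000101001
1101011011
0010001010

Derivation:
Simulating step by step:
Generation 0 (given above): 40 live cells
Generation 1: 37 live cells
(generation 1 grid is the final answer)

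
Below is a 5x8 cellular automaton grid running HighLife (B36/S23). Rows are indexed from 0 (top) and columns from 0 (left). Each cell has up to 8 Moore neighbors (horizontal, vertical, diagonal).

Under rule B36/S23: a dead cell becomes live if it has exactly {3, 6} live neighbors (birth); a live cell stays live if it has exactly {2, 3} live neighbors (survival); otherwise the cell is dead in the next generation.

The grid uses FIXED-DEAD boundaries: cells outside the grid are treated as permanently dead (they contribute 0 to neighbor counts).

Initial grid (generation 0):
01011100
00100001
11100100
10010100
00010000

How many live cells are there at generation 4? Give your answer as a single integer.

Answer: 11

Derivation:
Simulating step by step:
Generation 0 (given above): 14 live cells
Generation 1: 14 live cells
00111000
10000110
10111010
10010000
00001000
Generation 2: 13 live cells
00011100
00010010
10111010
01100100
00000000
Generation 3: 11 live cells
00011100
00001010
00001010
01101100
00000000
Generation 4: 11 live cells
00011100
00000110
00001110
00011100
00000000
Population at generation 4: 11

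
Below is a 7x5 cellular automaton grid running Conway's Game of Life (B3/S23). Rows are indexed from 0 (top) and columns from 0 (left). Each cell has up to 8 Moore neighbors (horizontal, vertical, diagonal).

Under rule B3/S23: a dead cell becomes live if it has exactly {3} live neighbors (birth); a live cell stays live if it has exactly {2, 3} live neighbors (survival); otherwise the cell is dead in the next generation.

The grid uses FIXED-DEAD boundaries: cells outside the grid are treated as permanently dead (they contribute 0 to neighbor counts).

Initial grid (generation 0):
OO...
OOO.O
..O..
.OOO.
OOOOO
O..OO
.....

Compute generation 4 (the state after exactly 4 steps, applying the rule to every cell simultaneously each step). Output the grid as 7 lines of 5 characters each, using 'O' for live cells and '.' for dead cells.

Simulating step by step:
Generation 0 (given above): 18 live cells
Generation 1: 11 live cells
O.O..
O.OO.
O....
O...O
O....
O...O
.....
Generation 2: 11 live cells
..OO.
O.OO.
O..O.
OO...
OO...
.....
.....
Generation 3: 9 live cells
.OOO.
....O
O..O.
..O..
OO...
.....
.....
Generation 4: 8 live cells
(generation 4 grid is the final answer)

Answer: ..OO.
.O..O
...O.
O.O..
.O...
.....
.....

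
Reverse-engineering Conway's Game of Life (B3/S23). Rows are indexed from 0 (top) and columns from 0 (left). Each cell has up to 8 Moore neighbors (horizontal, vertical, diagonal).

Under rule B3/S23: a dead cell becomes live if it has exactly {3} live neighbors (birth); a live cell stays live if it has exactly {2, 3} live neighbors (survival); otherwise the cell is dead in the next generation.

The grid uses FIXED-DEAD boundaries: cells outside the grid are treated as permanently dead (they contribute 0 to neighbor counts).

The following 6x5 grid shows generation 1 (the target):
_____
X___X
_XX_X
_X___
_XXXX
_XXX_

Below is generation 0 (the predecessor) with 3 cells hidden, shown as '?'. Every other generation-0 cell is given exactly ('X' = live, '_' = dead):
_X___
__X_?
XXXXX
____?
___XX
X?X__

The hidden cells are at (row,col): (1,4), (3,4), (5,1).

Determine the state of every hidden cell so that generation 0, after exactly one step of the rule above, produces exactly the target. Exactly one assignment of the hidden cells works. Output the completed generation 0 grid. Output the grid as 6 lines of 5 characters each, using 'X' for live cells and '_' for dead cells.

Answer: _X___
__X_X
XXXXX
____X
___XX
XXX__

Derivation:
Hidden generation-0 cells (in order): (1,4), (3,4), (5,1).
A hidden cell only influences target cells in its own 3x3 neighborhood. Try each of the 2^3 = 8 assignments, step the completed generation 0 forward once under B3/S23, and compare with the target:
  (1,4)=_ (3,4)=_ (5,1)=_ -> step gives (1,4)='_' but target has 'X' -> reject
  (1,4)=_ (3,4)=_ (5,1)=X -> step gives (1,4)='_' but target has 'X' -> reject
  (1,4)=_ (3,4)=X (5,1)=_ -> step gives (1,4)='_' but target has 'X' -> reject
  (1,4)=_ (3,4)=X (5,1)=X -> step gives (1,4)='_' but target has 'X' -> reject
  (1,4)=X (3,4)=_ (5,1)=_ -> step gives (4,1)='_' but target has 'X' -> reject
  (1,4)=X (3,4)=_ (5,1)=X -> step gives (4,4)='_' but target has 'X' -> reject
  (1,4)=X (3,4)=X (5,1)=_ -> step gives (4,1)='_' but target has 'X' -> reject
  (1,4)=X (3,4)=X (5,1)=X -> step reproduces the target at every cell -> ACCEPT
Unique solution: (1,4)=live, (3,4)=live, (5,1)=live.
Check: live-neighbor counts of every cell in the completed generation 0:
11221
35452
13353
23464
23332
12232
Applying B3/S23 to generation 0 with these counts gives:
_____
X___X
_XX_X
_X___
_XXXX
_XXX_
which matches the target exactly.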